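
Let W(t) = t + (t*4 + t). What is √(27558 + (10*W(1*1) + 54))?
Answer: 2*√6918 ≈ 166.35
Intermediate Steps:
W(t) = 6*t (W(t) = t + (4*t + t) = t + 5*t = 6*t)
√(27558 + (10*W(1*1) + 54)) = √(27558 + (10*(6*(1*1)) + 54)) = √(27558 + (10*(6*1) + 54)) = √(27558 + (10*6 + 54)) = √(27558 + (60 + 54)) = √(27558 + 114) = √27672 = 2*√6918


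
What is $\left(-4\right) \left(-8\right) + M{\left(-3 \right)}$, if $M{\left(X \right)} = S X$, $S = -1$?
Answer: $35$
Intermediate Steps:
$M{\left(X \right)} = - X$
$\left(-4\right) \left(-8\right) + M{\left(-3 \right)} = \left(-4\right) \left(-8\right) - -3 = 32 + 3 = 35$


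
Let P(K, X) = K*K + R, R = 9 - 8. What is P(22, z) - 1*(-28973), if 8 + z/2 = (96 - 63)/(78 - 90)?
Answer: 29458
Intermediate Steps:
z = -43/2 (z = -16 + 2*((96 - 63)/(78 - 90)) = -16 + 2*(33/(-12)) = -16 + 2*(33*(-1/12)) = -16 + 2*(-11/4) = -16 - 11/2 = -43/2 ≈ -21.500)
R = 1
P(K, X) = 1 + K² (P(K, X) = K*K + 1 = K² + 1 = 1 + K²)
P(22, z) - 1*(-28973) = (1 + 22²) - 1*(-28973) = (1 + 484) + 28973 = 485 + 28973 = 29458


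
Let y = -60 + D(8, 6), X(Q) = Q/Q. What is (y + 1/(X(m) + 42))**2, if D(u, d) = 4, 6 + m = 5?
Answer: 5793649/1849 ≈ 3133.4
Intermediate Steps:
m = -1 (m = -6 + 5 = -1)
X(Q) = 1
y = -56 (y = -60 + 4 = -56)
(y + 1/(X(m) + 42))**2 = (-56 + 1/(1 + 42))**2 = (-56 + 1/43)**2 = (-2407/43)**2 = 5793649/1849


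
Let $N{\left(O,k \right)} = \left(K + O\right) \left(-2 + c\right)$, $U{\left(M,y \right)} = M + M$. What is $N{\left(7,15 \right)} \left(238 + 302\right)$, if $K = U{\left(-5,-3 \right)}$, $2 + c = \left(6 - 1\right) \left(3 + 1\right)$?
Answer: $-25920$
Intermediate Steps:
$U{\left(M,y \right)} = 2 M$
$c = 18$ ($c = -2 + \left(6 - 1\right) \left(3 + 1\right) = -2 + 5 \cdot 4 = -2 + 20 = 18$)
$K = -10$ ($K = 2 \left(-5\right) = -10$)
$N{\left(O,k \right)} = -160 + 16 O$ ($N{\left(O,k \right)} = \left(-10 + O\right) \left(-2 + 18\right) = \left(-10 + O\right) 16 = -160 + 16 O$)
$N{\left(7,15 \right)} \left(238 + 302\right) = \left(-160 + 16 \cdot 7\right) \left(238 + 302\right) = \left(-160 + 112\right) 540 = \left(-48\right) 540 = -25920$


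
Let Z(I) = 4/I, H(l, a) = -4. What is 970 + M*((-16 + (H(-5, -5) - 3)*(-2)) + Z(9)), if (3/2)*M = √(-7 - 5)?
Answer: 970 - 56*I*√3/27 ≈ 970.0 - 3.5924*I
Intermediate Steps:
M = 4*I*√3/3 (M = 2*√(-7 - 5)/3 = 2*√(-12)/3 = 2*(2*I*√3)/3 = 4*I*√3/3 ≈ 2.3094*I)
970 + M*((-16 + (H(-5, -5) - 3)*(-2)) + Z(9)) = 970 + (4*I*√3/3)*((-16 + (-4 - 3)*(-2)) + 4/9) = 970 + (4*I*√3/3)*((-16 - 7*(-2)) + 4*(⅑)) = 970 + (4*I*√3/3)*((-16 + 14) + 4/9) = 970 + (4*I*√3/3)*(-2 + 4/9) = 970 + (4*I*√3/3)*(-14/9) = 970 - 56*I*√3/27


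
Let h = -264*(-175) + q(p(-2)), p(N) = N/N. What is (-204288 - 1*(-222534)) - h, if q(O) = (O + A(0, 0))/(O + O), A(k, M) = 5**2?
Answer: -27967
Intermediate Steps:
A(k, M) = 25
p(N) = 1
q(O) = (25 + O)/(2*O) (q(O) = (O + 25)/(O + O) = (25 + O)/((2*O)) = (25 + O)*(1/(2*O)) = (25 + O)/(2*O))
h = 46213 (h = -264*(-175) + (1/2)*(25 + 1)/1 = 46200 + (1/2)*1*26 = 46200 + 13 = 46213)
(-204288 - 1*(-222534)) - h = (-204288 - 1*(-222534)) - 1*46213 = (-204288 + 222534) - 46213 = 18246 - 46213 = -27967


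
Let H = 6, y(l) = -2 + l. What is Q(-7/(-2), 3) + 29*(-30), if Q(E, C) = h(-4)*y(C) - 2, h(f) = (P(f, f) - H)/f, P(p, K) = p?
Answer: -1739/2 ≈ -869.50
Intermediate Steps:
h(f) = (-6 + f)/f (h(f) = (f - 1*6)/f = (f - 6)/f = (-6 + f)/f)
Q(E, C) = -7 + 5*C/2 (Q(E, C) = ((-6 - 4)/(-4))*(-2 + C) - 2 = (-¼*(-10))*(-2 + C) - 2 = 5*(-2 + C)/2 - 2 = (-5 + 5*C/2) - 2 = -7 + 5*C/2)
Q(-7/(-2), 3) + 29*(-30) = (-7 + (5/2)*3) + 29*(-30) = (-7 + 15/2) - 870 = ½ - 870 = -1739/2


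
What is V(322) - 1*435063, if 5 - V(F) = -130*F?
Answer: -393198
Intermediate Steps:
V(F) = 5 + 130*F (V(F) = 5 - (-130)*F = 5 + 130*F)
V(322) - 1*435063 = (5 + 130*322) - 1*435063 = (5 + 41860) - 435063 = 41865 - 435063 = -393198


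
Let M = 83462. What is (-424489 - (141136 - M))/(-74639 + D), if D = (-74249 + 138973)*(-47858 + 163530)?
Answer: -160721/2495559963 ≈ -6.4403e-5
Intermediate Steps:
D = 7486754528 (D = 64724*115672 = 7486754528)
(-424489 - (141136 - M))/(-74639 + D) = (-424489 - (141136 - 1*83462))/(-74639 + 7486754528) = (-424489 - (141136 - 83462))/7486679889 = (-424489 - 1*57674)*(1/7486679889) = (-424489 - 57674)*(1/7486679889) = -482163*1/7486679889 = -160721/2495559963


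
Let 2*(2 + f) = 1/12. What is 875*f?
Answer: -41125/24 ≈ -1713.5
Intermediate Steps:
f = -47/24 (f = -2 + (½)/12 = -2 + (½)*(1/12) = -2 + 1/24 = -47/24 ≈ -1.9583)
875*f = 875*(-47/24) = -41125/24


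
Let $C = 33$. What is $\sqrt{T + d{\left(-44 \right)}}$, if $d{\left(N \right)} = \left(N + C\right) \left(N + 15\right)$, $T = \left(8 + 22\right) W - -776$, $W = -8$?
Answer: $3 \sqrt{95} \approx 29.24$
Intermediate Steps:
$T = 536$ ($T = \left(8 + 22\right) \left(-8\right) - -776 = 30 \left(-8\right) + 776 = -240 + 776 = 536$)
$d{\left(N \right)} = \left(15 + N\right) \left(33 + N\right)$ ($d{\left(N \right)} = \left(N + 33\right) \left(N + 15\right) = \left(33 + N\right) \left(15 + N\right) = \left(15 + N\right) \left(33 + N\right)$)
$\sqrt{T + d{\left(-44 \right)}} = \sqrt{536 + \left(495 + \left(-44\right)^{2} + 48 \left(-44\right)\right)} = \sqrt{536 + \left(495 + 1936 - 2112\right)} = \sqrt{536 + 319} = \sqrt{855} = 3 \sqrt{95}$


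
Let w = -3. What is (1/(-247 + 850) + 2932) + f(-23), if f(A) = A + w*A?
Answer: 1795735/603 ≈ 2978.0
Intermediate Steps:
f(A) = -2*A (f(A) = A - 3*A = -2*A)
(1/(-247 + 850) + 2932) + f(-23) = (1/(-247 + 850) + 2932) - 2*(-23) = (1/603 + 2932) + 46 = 1767997/603 + 46 = 1795735/603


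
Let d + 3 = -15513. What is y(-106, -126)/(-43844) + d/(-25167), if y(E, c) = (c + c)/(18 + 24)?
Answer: 113405751/183903658 ≈ 0.61666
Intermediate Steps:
y(E, c) = c/21 (y(E, c) = (2*c)/42 = (2*c)*(1/42) = c/21)
d = -15516 (d = -3 - 15513 = -15516)
y(-106, -126)/(-43844) + d/(-25167) = ((1/21)*(-126))/(-43844) - 15516/(-25167) = -6*(-1/43844) - 15516*(-1/25167) = 3/21922 + 5172/8389 = 113405751/183903658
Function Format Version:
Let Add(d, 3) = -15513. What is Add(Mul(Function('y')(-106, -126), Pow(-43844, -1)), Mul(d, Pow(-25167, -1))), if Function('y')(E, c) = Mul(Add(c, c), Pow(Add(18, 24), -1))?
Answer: Rational(113405751, 183903658) ≈ 0.61666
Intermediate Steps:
Function('y')(E, c) = Mul(Rational(1, 21), c) (Function('y')(E, c) = Mul(Mul(2, c), Pow(42, -1)) = Mul(Mul(2, c), Rational(1, 42)) = Mul(Rational(1, 21), c))
d = -15516 (d = Add(-3, -15513) = -15516)
Add(Mul(Function('y')(-106, -126), Pow(-43844, -1)), Mul(d, Pow(-25167, -1))) = Add(Mul(Mul(Rational(1, 21), -126), Pow(-43844, -1)), Mul(-15516, Pow(-25167, -1))) = Add(Mul(-6, Rational(-1, 43844)), Mul(-15516, Rational(-1, 25167))) = Add(Rational(3, 21922), Rational(5172, 8389)) = Rational(113405751, 183903658)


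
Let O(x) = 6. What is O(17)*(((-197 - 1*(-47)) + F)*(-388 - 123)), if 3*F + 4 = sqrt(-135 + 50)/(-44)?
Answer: 463988 + 511*I*sqrt(85)/22 ≈ 4.6399e+5 + 214.14*I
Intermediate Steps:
F = -4/3 - I*sqrt(85)/132 (F = -4/3 + (sqrt(-135 + 50)/(-44))/3 = -4/3 + (sqrt(-85)*(-1/44))/3 = -4/3 + ((I*sqrt(85))*(-1/44))/3 = -4/3 + (-I*sqrt(85)/44)/3 = -4/3 - I*sqrt(85)/132 ≈ -1.3333 - 0.069845*I)
O(17)*(((-197 - 1*(-47)) + F)*(-388 - 123)) = 6*(((-197 - 1*(-47)) + (-4/3 - I*sqrt(85)/132))*(-388 - 123)) = 6*(((-197 + 47) + (-4/3 - I*sqrt(85)/132))*(-511)) = 6*((-150 + (-4/3 - I*sqrt(85)/132))*(-511)) = 6*((-454/3 - I*sqrt(85)/132)*(-511)) = 6*(231994/3 + 511*I*sqrt(85)/132) = 463988 + 511*I*sqrt(85)/22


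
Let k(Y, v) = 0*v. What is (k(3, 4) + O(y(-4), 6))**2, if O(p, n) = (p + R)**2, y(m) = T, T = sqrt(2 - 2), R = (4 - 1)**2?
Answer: 6561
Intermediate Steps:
k(Y, v) = 0
R = 9 (R = 3**2 = 9)
T = 0 (T = sqrt(0) = 0)
y(m) = 0
O(p, n) = (9 + p)**2 (O(p, n) = (p + 9)**2 = (9 + p)**2)
(k(3, 4) + O(y(-4), 6))**2 = (0 + (9 + 0)**2)**2 = (0 + 9**2)**2 = (0 + 81)**2 = 81**2 = 6561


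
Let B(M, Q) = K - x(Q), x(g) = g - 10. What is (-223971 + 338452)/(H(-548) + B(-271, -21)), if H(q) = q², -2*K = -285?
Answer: 228962/600955 ≈ 0.38100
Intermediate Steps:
K = 285/2 (K = -½*(-285) = 285/2 ≈ 142.50)
x(g) = -10 + g
B(M, Q) = 305/2 - Q (B(M, Q) = 285/2 - (-10 + Q) = 285/2 + (10 - Q) = 305/2 - Q)
(-223971 + 338452)/(H(-548) + B(-271, -21)) = (-223971 + 338452)/((-548)² + (305/2 - 1*(-21))) = 114481/(300304 + (305/2 + 21)) = 114481/(300304 + 347/2) = 114481/(600955/2) = 114481*(2/600955) = 228962/600955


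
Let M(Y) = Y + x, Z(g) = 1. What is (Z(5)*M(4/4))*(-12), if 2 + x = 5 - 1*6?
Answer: 24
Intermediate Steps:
x = -3 (x = -2 + (5 - 1*6) = -2 + (5 - 6) = -2 - 1 = -3)
M(Y) = -3 + Y (M(Y) = Y - 3 = -3 + Y)
(Z(5)*M(4/4))*(-12) = (1*(-3 + 4/4))*(-12) = (1*(-3 + 4*(¼)))*(-12) = (1*(-3 + 1))*(-12) = (1*(-2))*(-12) = -2*(-12) = 24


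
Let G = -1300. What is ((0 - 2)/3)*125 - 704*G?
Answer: 2745350/3 ≈ 9.1512e+5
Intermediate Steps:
((0 - 2)/3)*125 - 704*G = ((0 - 2)/3)*125 - 704*(-1300) = -2*1/3*125 + 915200 = -2/3*125 + 915200 = -250/3 + 915200 = 2745350/3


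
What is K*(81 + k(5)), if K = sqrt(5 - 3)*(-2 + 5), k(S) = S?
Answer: 258*sqrt(2) ≈ 364.87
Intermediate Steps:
K = 3*sqrt(2) (K = sqrt(2)*3 = 3*sqrt(2) ≈ 4.2426)
K*(81 + k(5)) = (3*sqrt(2))*(81 + 5) = (3*sqrt(2))*86 = 258*sqrt(2)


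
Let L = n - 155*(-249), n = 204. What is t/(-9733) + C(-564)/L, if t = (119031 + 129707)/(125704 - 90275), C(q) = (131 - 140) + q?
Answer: -69079545841/4459692300381 ≈ -0.015490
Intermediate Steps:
C(q) = -9 + q
t = 248738/35429 ≈ 7.0207
L = 38799 (L = 204 - 155*(-249) = 204 + 38595 = 38799)
t/(-9733) + C(-564)/L = (248738/35429)/(-9733) + (-9 - 564)/38799 = (248738/35429)*(-1/9733) - 573*1/38799 = -248738/344830457 - 191/12933 = -69079545841/4459692300381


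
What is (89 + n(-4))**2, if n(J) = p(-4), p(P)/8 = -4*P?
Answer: 47089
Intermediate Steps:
p(P) = -32*P (p(P) = 8*(-4*P) = -32*P)
n(J) = 128 (n(J) = -32*(-4) = 128)
(89 + n(-4))**2 = (89 + 128)**2 = 217**2 = 47089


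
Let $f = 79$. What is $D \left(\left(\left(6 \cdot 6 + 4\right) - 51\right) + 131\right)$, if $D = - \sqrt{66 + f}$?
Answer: $- 120 \sqrt{145} \approx -1445.0$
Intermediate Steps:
$D = - \sqrt{145}$ ($D = - \sqrt{66 + 79} = - \sqrt{145} \approx -12.042$)
$D \left(\left(\left(6 \cdot 6 + 4\right) - 51\right) + 131\right) = - \sqrt{145} \left(\left(\left(6 \cdot 6 + 4\right) - 51\right) + 131\right) = - \sqrt{145} \left(\left(\left(36 + 4\right) - 51\right) + 131\right) = - \sqrt{145} \left(\left(40 - 51\right) + 131\right) = - \sqrt{145} \left(-11 + 131\right) = - \sqrt{145} \cdot 120 = - 120 \sqrt{145}$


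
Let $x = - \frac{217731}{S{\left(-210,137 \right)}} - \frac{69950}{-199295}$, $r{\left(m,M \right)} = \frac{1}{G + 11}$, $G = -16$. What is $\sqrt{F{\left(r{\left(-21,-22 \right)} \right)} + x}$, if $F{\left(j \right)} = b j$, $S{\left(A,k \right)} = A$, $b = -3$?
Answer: $\frac{\sqrt{8078821473592730}}{2790130} \approx 32.214$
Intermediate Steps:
$r{\left(m,M \right)} = - \frac{1}{5}$ ($r{\left(m,M \right)} = \frac{1}{-16 + 11} = \frac{1}{-5} = - \frac{1}{5}$)
$F{\left(j \right)} = - 3 j$
$x = \frac{2893825943}{2790130}$ ($x = - \frac{217731}{-210} - \frac{69950}{-199295} = \left(-217731\right) \left(- \frac{1}{210}\right) - - \frac{13990}{39859} = \frac{72577}{70} + \frac{13990}{39859} = \frac{2893825943}{2790130} \approx 1037.2$)
$\sqrt{F{\left(r{\left(-21,-22 \right)} \right)} + x} = \sqrt{\left(-3\right) \left(- \frac{1}{5}\right) + \frac{2893825943}{2790130}} = \sqrt{\frac{3}{5} + \frac{2893825943}{2790130}} = \sqrt{\frac{2895500021}{2790130}} = \frac{\sqrt{8078821473592730}}{2790130}$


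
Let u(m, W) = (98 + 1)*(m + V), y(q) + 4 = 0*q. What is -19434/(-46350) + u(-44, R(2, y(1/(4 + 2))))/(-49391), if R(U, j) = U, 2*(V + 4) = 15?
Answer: 381901673/763090950 ≈ 0.50047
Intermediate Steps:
V = 7/2 (V = -4 + (1/2)*15 = -4 + 15/2 = 7/2 ≈ 3.5000)
y(q) = -4 (y(q) = -4 + 0*q = -4 + 0 = -4)
u(m, W) = 693/2 + 99*m (u(m, W) = (98 + 1)*(m + 7/2) = 99*(7/2 + m) = 693/2 + 99*m)
-19434/(-46350) + u(-44, R(2, y(1/(4 + 2))))/(-49391) = -19434/(-46350) + (693/2 + 99*(-44))/(-49391) = -19434*(-1/46350) + (693/2 - 4356)*(-1/49391) = 3239/7725 - 8019/2*(-1/49391) = 3239/7725 + 8019/98782 = 381901673/763090950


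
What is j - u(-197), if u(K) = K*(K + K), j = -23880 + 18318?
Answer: -83180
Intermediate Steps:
j = -5562
u(K) = 2*K² (u(K) = K*(2*K) = 2*K²)
j - u(-197) = -5562 - 2*(-197)² = -5562 - 2*38809 = -5562 - 1*77618 = -5562 - 77618 = -83180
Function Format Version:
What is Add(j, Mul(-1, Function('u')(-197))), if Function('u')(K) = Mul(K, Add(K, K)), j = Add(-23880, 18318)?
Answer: -83180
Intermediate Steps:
j = -5562
Function('u')(K) = Mul(2, Pow(K, 2)) (Function('u')(K) = Mul(K, Mul(2, K)) = Mul(2, Pow(K, 2)))
Add(j, Mul(-1, Function('u')(-197))) = Add(-5562, Mul(-1, Mul(2, Pow(-197, 2)))) = Add(-5562, Mul(-1, Mul(2, 38809))) = Add(-5562, Mul(-1, 77618)) = Add(-5562, -77618) = -83180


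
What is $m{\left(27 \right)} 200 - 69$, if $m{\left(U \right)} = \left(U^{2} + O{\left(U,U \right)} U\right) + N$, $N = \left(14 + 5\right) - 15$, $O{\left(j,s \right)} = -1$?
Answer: $141131$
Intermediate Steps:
$N = 4$ ($N = 19 - 15 = 4$)
$m{\left(U \right)} = 4 + U^{2} - U$ ($m{\left(U \right)} = \left(U^{2} - U\right) + 4 = 4 + U^{2} - U$)
$m{\left(27 \right)} 200 - 69 = \left(4 + 27^{2} - 27\right) 200 - 69 = \left(4 + 729 - 27\right) 200 - 69 = 706 \cdot 200 - 69 = 141200 - 69 = 141131$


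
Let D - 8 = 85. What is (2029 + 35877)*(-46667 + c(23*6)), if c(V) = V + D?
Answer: -1760203016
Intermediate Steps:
D = 93 (D = 8 + 85 = 93)
c(V) = 93 + V (c(V) = V + 93 = 93 + V)
(2029 + 35877)*(-46667 + c(23*6)) = (2029 + 35877)*(-46667 + (93 + 23*6)) = 37906*(-46667 + (93 + 138)) = 37906*(-46667 + 231) = 37906*(-46436) = -1760203016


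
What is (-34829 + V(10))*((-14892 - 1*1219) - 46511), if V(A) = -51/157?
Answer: 342429870888/157 ≈ 2.1811e+9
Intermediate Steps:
V(A) = -51/157 (V(A) = -51*1/157 = -51/157)
(-34829 + V(10))*((-14892 - 1*1219) - 46511) = (-34829 - 51/157)*((-14892 - 1*1219) - 46511) = -5468204*((-14892 - 1219) - 46511)/157 = -5468204*(-16111 - 46511)/157 = -5468204/157*(-62622) = 342429870888/157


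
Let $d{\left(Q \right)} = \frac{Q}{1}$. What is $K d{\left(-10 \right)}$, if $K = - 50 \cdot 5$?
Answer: $2500$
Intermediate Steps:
$d{\left(Q \right)} = Q$ ($d{\left(Q \right)} = Q 1 = Q$)
$K = -250$ ($K = \left(-1\right) 250 = -250$)
$K d{\left(-10 \right)} = \left(-250\right) \left(-10\right) = 2500$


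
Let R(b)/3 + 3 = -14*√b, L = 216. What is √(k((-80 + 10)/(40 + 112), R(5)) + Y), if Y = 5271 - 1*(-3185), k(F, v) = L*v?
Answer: 4*√(407 - 567*√5) ≈ 117.36*I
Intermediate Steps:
R(b) = -9 - 42*√b (R(b) = -9 + 3*(-14*√b) = -9 - 42*√b)
k(F, v) = 216*v
Y = 8456 (Y = 5271 + 3185 = 8456)
√(k((-80 + 10)/(40 + 112), R(5)) + Y) = √(216*(-9 - 42*√5) + 8456) = √((-1944 - 9072*√5) + 8456) = √(6512 - 9072*√5)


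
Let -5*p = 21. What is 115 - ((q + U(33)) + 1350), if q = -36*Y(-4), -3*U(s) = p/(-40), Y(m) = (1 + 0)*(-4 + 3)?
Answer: -254193/200 ≈ -1271.0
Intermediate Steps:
p = -21/5 (p = -1/5*21 = -21/5 ≈ -4.2000)
Y(m) = -1 (Y(m) = 1*(-1) = -1)
U(s) = -7/200 (U(s) = -(-7)/(5*(-40)) = -(-7)*(-1)/(5*40) = -1/3*21/200 = -7/200)
q = 36 (q = -36*(-1) = 36)
115 - ((q + U(33)) + 1350) = 115 - ((36 - 7/200) + 1350) = 115 - (7193/200 + 1350) = 115 - 1*277193/200 = 115 - 277193/200 = -254193/200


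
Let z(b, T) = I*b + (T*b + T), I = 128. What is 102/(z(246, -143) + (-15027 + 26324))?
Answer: 17/1244 ≈ 0.013666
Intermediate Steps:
z(b, T) = T + 128*b + T*b (z(b, T) = 128*b + (T*b + T) = 128*b + (T + T*b) = T + 128*b + T*b)
102/(z(246, -143) + (-15027 + 26324)) = 102/((-143 + 128*246 - 143*246) + (-15027 + 26324)) = 102/((-143 + 31488 - 35178) + 11297) = 102/(-3833 + 11297) = 102/7464 = (1/7464)*102 = 17/1244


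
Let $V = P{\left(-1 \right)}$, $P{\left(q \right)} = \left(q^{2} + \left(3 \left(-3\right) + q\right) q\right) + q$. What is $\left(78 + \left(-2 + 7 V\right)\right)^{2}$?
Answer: $21316$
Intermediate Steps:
$P{\left(q \right)} = q + q^{2} + q \left(-9 + q\right)$ ($P{\left(q \right)} = \left(q^{2} + \left(-9 + q\right) q\right) + q = \left(q^{2} + q \left(-9 + q\right)\right) + q = q + q^{2} + q \left(-9 + q\right)$)
$V = 10$ ($V = 2 \left(-1\right) \left(-4 - 1\right) = 2 \left(-1\right) \left(-5\right) = 10$)
$\left(78 + \left(-2 + 7 V\right)\right)^{2} = \left(78 + \left(-2 + 7 \cdot 10\right)\right)^{2} = \left(78 + \left(-2 + 70\right)\right)^{2} = \left(78 + 68\right)^{2} = 146^{2} = 21316$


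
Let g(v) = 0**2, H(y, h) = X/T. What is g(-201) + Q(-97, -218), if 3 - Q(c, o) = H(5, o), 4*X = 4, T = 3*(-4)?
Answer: 37/12 ≈ 3.0833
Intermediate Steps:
T = -12
X = 1 (X = (1/4)*4 = 1)
H(y, h) = -1/12 (H(y, h) = 1/(-12) = 1*(-1/12) = -1/12)
Q(c, o) = 37/12 (Q(c, o) = 3 - 1*(-1/12) = 3 + 1/12 = 37/12)
g(v) = 0
g(-201) + Q(-97, -218) = 0 + 37/12 = 37/12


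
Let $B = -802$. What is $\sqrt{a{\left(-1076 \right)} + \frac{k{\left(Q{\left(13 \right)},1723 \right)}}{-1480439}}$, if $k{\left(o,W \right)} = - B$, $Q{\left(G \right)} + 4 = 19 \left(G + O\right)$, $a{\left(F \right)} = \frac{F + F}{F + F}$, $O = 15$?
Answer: $\frac{\sqrt{2190512320643}}{1480439} \approx 0.99973$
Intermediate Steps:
$a{\left(F \right)} = 1$ ($a{\left(F \right)} = \frac{2 F}{2 F} = 2 F \frac{1}{2 F} = 1$)
$Q{\left(G \right)} = 281 + 19 G$ ($Q{\left(G \right)} = -4 + 19 \left(G + 15\right) = -4 + 19 \left(15 + G\right) = -4 + \left(285 + 19 G\right) = 281 + 19 G$)
$k{\left(o,W \right)} = 802$ ($k{\left(o,W \right)} = \left(-1\right) \left(-802\right) = 802$)
$\sqrt{a{\left(-1076 \right)} + \frac{k{\left(Q{\left(13 \right)},1723 \right)}}{-1480439}} = \sqrt{1 + \frac{802}{-1480439}} = \sqrt{1 + 802 \left(- \frac{1}{1480439}\right)} = \sqrt{1 - \frac{802}{1480439}} = \sqrt{\frac{1479637}{1480439}} = \frac{\sqrt{2190512320643}}{1480439}$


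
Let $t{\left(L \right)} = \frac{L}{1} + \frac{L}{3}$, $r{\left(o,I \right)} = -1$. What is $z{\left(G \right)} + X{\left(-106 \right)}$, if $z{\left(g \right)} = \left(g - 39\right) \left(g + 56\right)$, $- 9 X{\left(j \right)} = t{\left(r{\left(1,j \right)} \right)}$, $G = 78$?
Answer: $\frac{141106}{27} \approx 5226.1$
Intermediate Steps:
$t{\left(L \right)} = \frac{4 L}{3}$ ($t{\left(L \right)} = L 1 + L \frac{1}{3} = L + \frac{L}{3} = \frac{4 L}{3}$)
$X{\left(j \right)} = \frac{4}{27}$ ($X{\left(j \right)} = - \frac{\frac{4}{3} \left(-1\right)}{9} = \left(- \frac{1}{9}\right) \left(- \frac{4}{3}\right) = \frac{4}{27}$)
$z{\left(g \right)} = \left(-39 + g\right) \left(56 + g\right)$
$z{\left(G \right)} + X{\left(-106 \right)} = \left(-2184 + 78^{2} + 17 \cdot 78\right) + \frac{4}{27} = \left(-2184 + 6084 + 1326\right) + \frac{4}{27} = 5226 + \frac{4}{27} = \frac{141106}{27}$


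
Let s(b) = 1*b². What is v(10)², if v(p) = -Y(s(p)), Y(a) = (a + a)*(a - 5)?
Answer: 361000000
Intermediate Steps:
s(b) = b²
Y(a) = 2*a*(-5 + a) (Y(a) = (2*a)*(-5 + a) = 2*a*(-5 + a))
v(p) = -2*p²*(-5 + p²)
v(10)² = (2*10²*(5 - 1*10²))² = (2*100*(5 - 1*100))² = (2*100*(5 - 100))² = (2*100*(-95))² = (-19000)² = 361000000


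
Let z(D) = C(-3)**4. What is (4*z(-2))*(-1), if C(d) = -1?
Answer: -4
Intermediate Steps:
z(D) = 1 (z(D) = (-1)**4 = 1)
(4*z(-2))*(-1) = (4*1)*(-1) = 4*(-1) = -4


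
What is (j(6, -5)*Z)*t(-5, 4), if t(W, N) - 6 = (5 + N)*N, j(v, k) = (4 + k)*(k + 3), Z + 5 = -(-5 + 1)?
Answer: -84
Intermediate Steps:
Z = -1 (Z = -5 - (-5 + 1) = -5 - 1*(-4) = -5 + 4 = -1)
j(v, k) = (3 + k)*(4 + k) (j(v, k) = (4 + k)*(3 + k) = (3 + k)*(4 + k))
t(W, N) = 6 + N*(5 + N) (t(W, N) = 6 + (5 + N)*N = 6 + N*(5 + N))
(j(6, -5)*Z)*t(-5, 4) = ((12 + (-5)**2 + 7*(-5))*(-1))*(6 + 4**2 + 5*4) = ((12 + 25 - 35)*(-1))*(6 + 16 + 20) = (2*(-1))*42 = -2*42 = -84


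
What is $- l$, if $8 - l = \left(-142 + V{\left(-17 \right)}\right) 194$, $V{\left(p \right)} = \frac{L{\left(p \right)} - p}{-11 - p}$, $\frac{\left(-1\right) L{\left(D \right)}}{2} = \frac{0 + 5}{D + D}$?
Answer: $- \frac{458946}{17} \approx -26997.0$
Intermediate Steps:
$L{\left(D \right)} = - \frac{5}{D}$ ($L{\left(D \right)} = - 2 \frac{0 + 5}{D + D} = - 2 \frac{5}{2 D} = - \frac{5}{D}$)
$V{\left(p \right)} = \frac{- p - \frac{5}{p}}{-11 - p}$ ($V{\left(p \right)} = \frac{- \frac{5}{p} - p}{-11 - p} = \frac{- p - \frac{5}{p}}{-11 - p}$)
$l = \frac{458946}{17}$ ($l = 8 - \left(-142 + \frac{5 + \left(-17\right)^{2}}{\left(-17\right) \left(11 - 17\right)}\right) 194 = 8 - \left(-142 - \frac{5 + 289}{17 \left(-6\right)}\right) 194 = 8 - \left(-142 - \left(- \frac{1}{102}\right) 294\right) 194 = 8 - \left(-142 + \frac{49}{17}\right) 194 = 8 - \left(- \frac{2365}{17}\right) 194 = 8 - - \frac{458810}{17} = 8 + \frac{458810}{17} = \frac{458946}{17} \approx 26997.0$)
$- l = \left(-1\right) \frac{458946}{17} = - \frac{458946}{17}$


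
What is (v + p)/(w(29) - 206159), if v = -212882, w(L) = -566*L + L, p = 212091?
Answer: 113/31792 ≈ 0.0035544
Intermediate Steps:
w(L) = -565*L
(v + p)/(w(29) - 206159) = (-212882 + 212091)/(-565*29 - 206159) = -791/(-16385 - 206159) = -791/(-222544) = -791*(-1/222544) = 113/31792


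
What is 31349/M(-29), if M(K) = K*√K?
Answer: 1081*I*√29/29 ≈ 200.74*I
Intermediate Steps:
M(K) = K^(3/2)
31349/M(-29) = 31349/((-29)^(3/2)) = 31349/((-29*I*√29)) = 31349*(I*√29/841) = 1081*I*√29/29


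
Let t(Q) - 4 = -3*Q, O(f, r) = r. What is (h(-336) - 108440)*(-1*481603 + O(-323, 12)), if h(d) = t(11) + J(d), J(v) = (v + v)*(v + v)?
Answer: -165241095965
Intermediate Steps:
J(v) = 4*v**2 (J(v) = (2*v)*(2*v) = 4*v**2)
t(Q) = 4 - 3*Q
h(d) = -29 + 4*d**2 (h(d) = (4 - 3*11) + 4*d**2 = (4 - 33) + 4*d**2 = -29 + 4*d**2)
(h(-336) - 108440)*(-1*481603 + O(-323, 12)) = ((-29 + 4*(-336)**2) - 108440)*(-1*481603 + 12) = ((-29 + 4*112896) - 108440)*(-481603 + 12) = ((-29 + 451584) - 108440)*(-481591) = (451555 - 108440)*(-481591) = 343115*(-481591) = -165241095965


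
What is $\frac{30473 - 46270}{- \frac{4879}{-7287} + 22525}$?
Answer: $- \frac{16444677}{23449222} \approx -0.70129$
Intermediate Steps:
$\frac{30473 - 46270}{- \frac{4879}{-7287} + 22525} = - \frac{15797}{\left(-4879\right) \left(- \frac{1}{7287}\right) + 22525} = - \frac{15797}{\frac{697}{1041} + 22525} = - \frac{15797}{\frac{23449222}{1041}} = \left(-15797\right) \frac{1041}{23449222} = - \frac{16444677}{23449222}$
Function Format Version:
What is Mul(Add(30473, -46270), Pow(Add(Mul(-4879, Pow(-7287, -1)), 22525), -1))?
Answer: Rational(-16444677, 23449222) ≈ -0.70129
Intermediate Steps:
Mul(Add(30473, -46270), Pow(Add(Mul(-4879, Pow(-7287, -1)), 22525), -1)) = Mul(-15797, Pow(Add(Mul(-4879, Rational(-1, 7287)), 22525), -1)) = Mul(-15797, Pow(Add(Rational(697, 1041), 22525), -1)) = Mul(-15797, Pow(Rational(23449222, 1041), -1)) = Mul(-15797, Rational(1041, 23449222)) = Rational(-16444677, 23449222)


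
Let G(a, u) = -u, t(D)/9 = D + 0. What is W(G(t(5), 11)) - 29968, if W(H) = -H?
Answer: -29957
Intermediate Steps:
t(D) = 9*D (t(D) = 9*(D + 0) = 9*D)
W(G(t(5), 11)) - 29968 = -(-1)*11 - 29968 = -1*(-11) - 29968 = 11 - 29968 = -29957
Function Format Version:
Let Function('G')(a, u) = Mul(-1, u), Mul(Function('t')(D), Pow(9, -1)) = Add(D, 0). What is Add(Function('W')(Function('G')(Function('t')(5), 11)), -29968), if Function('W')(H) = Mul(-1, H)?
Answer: -29957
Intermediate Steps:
Function('t')(D) = Mul(9, D) (Function('t')(D) = Mul(9, Add(D, 0)) = Mul(9, D))
Add(Function('W')(Function('G')(Function('t')(5), 11)), -29968) = Add(Mul(-1, Mul(-1, 11)), -29968) = Add(Mul(-1, -11), -29968) = Add(11, -29968) = -29957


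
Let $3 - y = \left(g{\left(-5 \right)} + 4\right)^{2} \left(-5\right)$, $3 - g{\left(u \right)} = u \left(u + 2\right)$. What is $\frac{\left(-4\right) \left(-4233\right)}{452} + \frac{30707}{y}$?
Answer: $\frac{4837150}{36499} \approx 132.53$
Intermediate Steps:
$g{\left(u \right)} = 3 - u \left(2 + u\right)$ ($g{\left(u \right)} = 3 - u \left(u + 2\right) = 3 - u \left(2 + u\right)$)
$y = 323$ ($y = 3 - \left(\left(3 - \left(-5\right)^{2} - -10\right) + 4\right)^{2} \left(-5\right) = 3 - \left(\left(3 - 25 + 10\right) + 4\right)^{2} \left(-5\right) = 3 - \left(-12 + 4\right)^{2} \left(-5\right) = 3 - \left(-8\right)^{2} \left(-5\right) = 3 - 64 \left(-5\right) = 3 - -320 = 3 + 320 = 323$)
$\frac{\left(-4\right) \left(-4233\right)}{452} + \frac{30707}{y} = \frac{\left(-4\right) \left(-4233\right)}{452} + \frac{30707}{323} = 16932 \cdot \frac{1}{452} + 30707 \cdot \frac{1}{323} = \frac{4233}{113} + \frac{30707}{323} = \frac{4837150}{36499}$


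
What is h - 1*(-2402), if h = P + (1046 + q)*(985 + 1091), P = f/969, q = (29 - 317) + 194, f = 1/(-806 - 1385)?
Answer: 4201051063565/2123079 ≈ 1.9788e+6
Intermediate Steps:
f = -1/2191 (f = 1/(-2191) = -1/2191 ≈ -0.00045641)
q = -94 (q = -288 + 194 = -94)
P = -1/2123079 (P = -1/2191/969 = -1/2191*1/969 = -1/2123079 ≈ -4.7101e-7)
h = 4195951427807/2123079 (h = -1/2123079 + (1046 - 94)*(985 + 1091) = -1/2123079 + 952*2076 = -1/2123079 + 1976352 = 4195951427807/2123079 ≈ 1.9764e+6)
h - 1*(-2402) = 4195951427807/2123079 - 1*(-2402) = 4195951427807/2123079 + 2402 = 4201051063565/2123079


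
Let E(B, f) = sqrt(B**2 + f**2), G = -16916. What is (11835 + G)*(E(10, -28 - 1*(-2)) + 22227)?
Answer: -112935387 - 10162*sqrt(194) ≈ -1.1308e+8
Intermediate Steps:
(11835 + G)*(E(10, -28 - 1*(-2)) + 22227) = (11835 - 16916)*(sqrt(10**2 + (-28 - 1*(-2))**2) + 22227) = -5081*(sqrt(100 + (-28 + 2)**2) + 22227) = -5081*(sqrt(100 + (-26)**2) + 22227) = -5081*(sqrt(100 + 676) + 22227) = -5081*(sqrt(776) + 22227) = -5081*(2*sqrt(194) + 22227) = -5081*(22227 + 2*sqrt(194)) = -112935387 - 10162*sqrt(194)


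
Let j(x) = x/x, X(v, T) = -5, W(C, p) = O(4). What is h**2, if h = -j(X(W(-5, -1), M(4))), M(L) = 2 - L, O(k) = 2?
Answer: 1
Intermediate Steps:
W(C, p) = 2
j(x) = 1
h = -1 (h = -1*1 = -1)
h**2 = (-1)**2 = 1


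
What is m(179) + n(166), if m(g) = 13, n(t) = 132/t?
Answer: 1145/83 ≈ 13.795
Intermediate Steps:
m(179) + n(166) = 13 + 132/166 = 13 + 132*(1/166) = 13 + 66/83 = 1145/83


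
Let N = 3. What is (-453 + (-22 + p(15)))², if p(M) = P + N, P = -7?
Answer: 229441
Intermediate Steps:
p(M) = -4 (p(M) = -7 + 3 = -4)
(-453 + (-22 + p(15)))² = (-453 + (-22 - 4))² = (-453 - 26)² = (-479)² = 229441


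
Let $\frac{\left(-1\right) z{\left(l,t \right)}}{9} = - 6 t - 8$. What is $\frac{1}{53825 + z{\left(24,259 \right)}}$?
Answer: $\frac{1}{67883} \approx 1.4731 \cdot 10^{-5}$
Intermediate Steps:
$z{\left(l,t \right)} = 72 + 54 t$ ($z{\left(l,t \right)} = - 9 \left(- 6 t - 8\right) = - 9 \left(-8 - 6 t\right) = 72 + 54 t$)
$\frac{1}{53825 + z{\left(24,259 \right)}} = \frac{1}{53825 + \left(72 + 54 \cdot 259\right)} = \frac{1}{53825 + \left(72 + 13986\right)} = \frac{1}{53825 + 14058} = \frac{1}{67883}$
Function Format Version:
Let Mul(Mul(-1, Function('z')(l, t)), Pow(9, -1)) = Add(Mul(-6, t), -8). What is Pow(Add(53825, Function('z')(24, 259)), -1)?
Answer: Rational(1, 67883) ≈ 1.4731e-5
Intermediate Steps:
Function('z')(l, t) = Add(72, Mul(54, t)) (Function('z')(l, t) = Mul(-9, Add(Mul(-6, t), -8)) = Mul(-9, Add(-8, Mul(-6, t))) = Add(72, Mul(54, t)))
Pow(Add(53825, Function('z')(24, 259)), -1) = Pow(Add(53825, Add(72, Mul(54, 259))), -1) = Pow(Add(53825, Add(72, 13986)), -1) = Pow(Add(53825, 14058), -1) = Pow(67883, -1) = Rational(1, 67883)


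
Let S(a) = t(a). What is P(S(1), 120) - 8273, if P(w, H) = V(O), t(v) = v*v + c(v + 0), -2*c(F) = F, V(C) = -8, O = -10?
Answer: -8281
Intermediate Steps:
c(F) = -F/2
t(v) = v² - v/2 (t(v) = v*v - (v + 0)/2 = v² - v/2)
S(a) = a*(-½ + a)
P(w, H) = -8
P(S(1), 120) - 8273 = -8 - 8273 = -8281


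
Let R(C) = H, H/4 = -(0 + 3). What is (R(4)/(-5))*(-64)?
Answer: -768/5 ≈ -153.60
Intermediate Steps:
H = -12 (H = 4*(-(0 + 3)) = 4*(-1*3) = 4*(-3) = -12)
R(C) = -12
(R(4)/(-5))*(-64) = (-12/(-5))*(-64) = -⅕*(-12)*(-64) = (12/5)*(-64) = -768/5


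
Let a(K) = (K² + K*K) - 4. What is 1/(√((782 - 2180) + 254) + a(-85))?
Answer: 7223/104344030 - I*√286/104344030 ≈ 6.9223e-5 - 1.6207e-7*I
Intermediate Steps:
a(K) = -4 + 2*K² (a(K) = (K² + K²) - 4 = 2*K² - 4 = -4 + 2*K²)
1/(√((782 - 2180) + 254) + a(-85)) = 1/(√((782 - 2180) + 254) + (-4 + 2*(-85)²)) = 1/(√(-1398 + 254) + (-4 + 2*7225)) = 1/(√(-1144) + (-4 + 14450)) = 1/(2*I*√286 + 14446) = 1/(14446 + 2*I*√286)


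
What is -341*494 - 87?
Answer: -168541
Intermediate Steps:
-341*494 - 87 = -168454 - 87 = -168541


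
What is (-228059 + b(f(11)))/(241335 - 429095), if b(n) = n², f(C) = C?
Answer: 113969/93880 ≈ 1.2140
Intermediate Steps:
(-228059 + b(f(11)))/(241335 - 429095) = (-228059 + 11²)/(241335 - 429095) = (-228059 + 121)/(-187760) = -227938*(-1/187760) = 113969/93880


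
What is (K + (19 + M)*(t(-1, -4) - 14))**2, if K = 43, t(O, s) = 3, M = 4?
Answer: 44100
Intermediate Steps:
(K + (19 + M)*(t(-1, -4) - 14))**2 = (43 + (19 + 4)*(3 - 14))**2 = (43 + 23*(-11))**2 = (43 - 253)**2 = (-210)**2 = 44100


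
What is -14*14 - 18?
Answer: -214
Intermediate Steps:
-14*14 - 18 = -196 - 18 = -214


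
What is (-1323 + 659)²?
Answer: 440896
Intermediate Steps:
(-1323 + 659)² = (-664)² = 440896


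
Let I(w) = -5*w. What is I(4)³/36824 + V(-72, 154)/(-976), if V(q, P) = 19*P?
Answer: -7222189/2246264 ≈ -3.2152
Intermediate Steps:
I(4)³/36824 + V(-72, 154)/(-976) = (-5*4)³/36824 + (19*154)/(-976) = (-20)³*(1/36824) + 2926*(-1/976) = -8000*1/36824 - 1463/488 = -1000/4603 - 1463/488 = -7222189/2246264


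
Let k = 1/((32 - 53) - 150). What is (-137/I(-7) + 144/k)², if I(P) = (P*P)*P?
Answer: 71333142351025/117649 ≈ 6.0632e+8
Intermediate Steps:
I(P) = P³ (I(P) = P²*P = P³)
k = -1/171 (k = 1/(-21 - 150) = 1/(-171) = -1/171 ≈ -0.0058480)
(-137/I(-7) + 144/k)² = (-137/((-7)³) + 144/(-1/171))² = (-137/(-343) + 144*(-171))² = (-137*(-1/343) - 24624)² = (137/343 - 24624)² = (-8445895/343)² = 71333142351025/117649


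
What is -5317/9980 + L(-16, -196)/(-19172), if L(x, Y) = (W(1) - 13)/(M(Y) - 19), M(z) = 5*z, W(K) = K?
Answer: -8486308853/15928768620 ≈ -0.53277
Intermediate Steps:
L(x, Y) = -12/(-19 + 5*Y) (L(x, Y) = (1 - 13)/(5*Y - 19) = -12/(-19 + 5*Y))
-5317/9980 + L(-16, -196)/(-19172) = -5317/9980 - 12/(-19 + 5*(-196))/(-19172) = -5317*1/9980 - 12/(-19 - 980)*(-1/19172) = -5317/9980 - 12/(-999)*(-1/19172) = -5317/9980 - 12*(-1/999)*(-1/19172) = -5317/9980 + (4/333)*(-1/19172) = -5317/9980 - 1/1596069 = -8486308853/15928768620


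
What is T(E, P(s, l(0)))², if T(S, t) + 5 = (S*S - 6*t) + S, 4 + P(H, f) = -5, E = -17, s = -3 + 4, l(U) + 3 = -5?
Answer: 103041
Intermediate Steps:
l(U) = -8 (l(U) = -3 - 5 = -8)
s = 1
P(H, f) = -9 (P(H, f) = -4 - 5 = -9)
T(S, t) = -5 + S + S² - 6*t (T(S, t) = -5 + ((S*S - 6*t) + S) = -5 + ((S² - 6*t) + S) = -5 + (S + S² - 6*t) = -5 + S + S² - 6*t)
T(E, P(s, l(0)))² = (-5 - 17 + (-17)² - 6*(-9))² = (-5 - 17 + 289 + 54)² = 321² = 103041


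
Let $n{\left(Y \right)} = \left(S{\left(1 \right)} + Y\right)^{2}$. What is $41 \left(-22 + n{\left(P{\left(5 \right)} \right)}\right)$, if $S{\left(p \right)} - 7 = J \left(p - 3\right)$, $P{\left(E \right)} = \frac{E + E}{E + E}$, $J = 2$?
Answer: $-246$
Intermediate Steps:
$P{\left(E \right)} = 1$ ($P{\left(E \right)} = \frac{2 E}{2 E} = 2 E \frac{1}{2 E} = 1$)
$S{\left(p \right)} = 1 + 2 p$ ($S{\left(p \right)} = 7 + 2 \left(p - 3\right) = 7 + 2 \left(-3 + p\right) = 7 + \left(-6 + 2 p\right) = 1 + 2 p$)
$n{\left(Y \right)} = \left(3 + Y\right)^{2}$ ($n{\left(Y \right)} = \left(\left(1 + 2 \cdot 1\right) + Y\right)^{2} = \left(\left(1 + 2\right) + Y\right)^{2} = \left(3 + Y\right)^{2}$)
$41 \left(-22 + n{\left(P{\left(5 \right)} \right)}\right) = 41 \left(-22 + \left(3 + 1\right)^{2}\right) = 41 \left(-22 + 4^{2}\right) = 41 \left(-22 + 16\right) = 41 \left(-6\right) = -246$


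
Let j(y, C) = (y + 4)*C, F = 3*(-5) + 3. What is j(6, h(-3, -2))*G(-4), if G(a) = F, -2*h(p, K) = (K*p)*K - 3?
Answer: -900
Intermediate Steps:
F = -12 (F = -15 + 3 = -12)
h(p, K) = 3/2 - p*K²/2 (h(p, K) = -((K*p)*K - 3)/2 = -(p*K² - 3)/2 = -(-3 + p*K²)/2 = 3/2 - p*K²/2)
j(y, C) = C*(4 + y) (j(y, C) = (4 + y)*C = C*(4 + y))
G(a) = -12
j(6, h(-3, -2))*G(-4) = ((3/2 - ½*(-3)*(-2)²)*(4 + 6))*(-12) = ((3/2 - ½*(-3)*4)*10)*(-12) = ((3/2 + 6)*10)*(-12) = ((15/2)*10)*(-12) = 75*(-12) = -900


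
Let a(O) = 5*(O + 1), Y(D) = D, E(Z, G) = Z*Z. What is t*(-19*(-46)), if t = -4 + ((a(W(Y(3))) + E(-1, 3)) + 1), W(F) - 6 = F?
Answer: 41952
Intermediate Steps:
E(Z, G) = Z**2
W(F) = 6 + F
a(O) = 5 + 5*O (a(O) = 5*(1 + O) = 5 + 5*O)
t = 48 (t = -4 + (((5 + 5*(6 + 3)) + (-1)**2) + 1) = -4 + (((5 + 5*9) + 1) + 1) = -4 + (((5 + 45) + 1) + 1) = -4 + ((50 + 1) + 1) = -4 + (51 + 1) = -4 + 52 = 48)
t*(-19*(-46)) = 48*(-19*(-46)) = 48*874 = 41952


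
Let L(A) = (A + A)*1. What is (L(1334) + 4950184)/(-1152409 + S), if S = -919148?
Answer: -170788/71433 ≈ -2.3909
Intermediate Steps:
L(A) = 2*A (L(A) = (2*A)*1 = 2*A)
(L(1334) + 4950184)/(-1152409 + S) = (2*1334 + 4950184)/(-1152409 - 919148) = (2668 + 4950184)/(-2071557) = 4952852*(-1/2071557) = -170788/71433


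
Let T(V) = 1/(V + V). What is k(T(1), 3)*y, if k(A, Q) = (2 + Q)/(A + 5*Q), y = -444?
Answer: -4440/31 ≈ -143.23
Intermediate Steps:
T(V) = 1/(2*V)
k(A, Q) = (2 + Q)/(A + 5*Q)
k(T(1), 3)*y = ((2 + 3)/((1/2)/1 + 5*3))*(-444) = (5/((1/2)*1 + 15))*(-444) = (5/(1/2 + 15))*(-444) = (5/(31/2))*(-444) = ((2/31)*5)*(-444) = (10/31)*(-444) = -4440/31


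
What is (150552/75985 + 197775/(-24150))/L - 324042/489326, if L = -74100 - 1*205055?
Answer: -158083970010733941/238725827337602150 ≈ -0.66220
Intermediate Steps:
L = -279155 (L = -74100 - 205055 = -279155)
(150552/75985 + 197775/(-24150))/L - 324042/489326 = (150552/75985 + 197775/(-24150))/(-279155) - 324042/489326 = (150552*(1/75985) + 197775*(-1/24150))*(-1/279155) - 324042*1/489326 = (150552/75985 - 2637/322)*(-1/279155) - 162021/244663 = -21699243/3495310*(-1/279155) - 162021/244663 = 21699243/975733263050 - 162021/244663 = -158083970010733941/238725827337602150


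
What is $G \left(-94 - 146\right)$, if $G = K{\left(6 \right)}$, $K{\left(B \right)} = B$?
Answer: $-1440$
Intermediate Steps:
$G = 6$
$G \left(-94 - 146\right) = 6 \left(-94 - 146\right) = 6 \left(-240\right) = -1440$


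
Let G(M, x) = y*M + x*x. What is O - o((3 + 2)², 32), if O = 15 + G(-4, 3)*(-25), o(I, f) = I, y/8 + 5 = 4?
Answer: -1035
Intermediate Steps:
y = -8 (y = -40 + 8*4 = -40 + 32 = -8)
G(M, x) = x² - 8*M (G(M, x) = -8*M + x*x = -8*M + x² = x² - 8*M)
O = -1010 (O = 15 + (3² - 8*(-4))*(-25) = 15 + (9 + 32)*(-25) = 15 + 41*(-25) = 15 - 1025 = -1010)
O - o((3 + 2)², 32) = -1010 - (3 + 2)² = -1010 - 1*5² = -1010 - 1*25 = -1010 - 25 = -1035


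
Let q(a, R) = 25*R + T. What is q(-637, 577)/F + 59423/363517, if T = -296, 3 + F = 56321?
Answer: 1211816601/2924650058 ≈ 0.41435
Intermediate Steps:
F = 56318 (F = -3 + 56321 = 56318)
q(a, R) = -296 + 25*R (q(a, R) = 25*R - 296 = -296 + 25*R)
q(-637, 577)/F + 59423/363517 = (-296 + 25*577)/56318 + 59423/363517 = (-296 + 14425)*(1/56318) + 59423*(1/363517) = 14129*(1/56318) + 8489/51931 = 14129/56318 + 8489/51931 = 1211816601/2924650058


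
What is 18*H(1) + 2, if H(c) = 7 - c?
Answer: 110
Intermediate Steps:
18*H(1) + 2 = 18*(7 - 1*1) + 2 = 18*(7 - 1) + 2 = 18*6 + 2 = 108 + 2 = 110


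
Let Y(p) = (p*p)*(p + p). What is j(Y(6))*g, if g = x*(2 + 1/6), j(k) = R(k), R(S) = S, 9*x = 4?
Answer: 416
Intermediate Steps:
x = 4/9 (x = (1/9)*4 = 4/9 ≈ 0.44444)
Y(p) = 2*p**3 (Y(p) = p**2*(2*p) = 2*p**3)
j(k) = k
g = 26/27 (g = 4*(2 + 1/6)/9 = (4/9)*(13/6) = 26/27 ≈ 0.96296)
j(Y(6))*g = (2*6**3)*(26/27) = (2*216)*(26/27) = 432*(26/27) = 416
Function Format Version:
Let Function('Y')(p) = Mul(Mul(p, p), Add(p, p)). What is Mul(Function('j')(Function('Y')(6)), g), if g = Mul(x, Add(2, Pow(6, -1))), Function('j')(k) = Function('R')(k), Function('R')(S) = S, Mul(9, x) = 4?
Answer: 416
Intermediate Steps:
x = Rational(4, 9) (x = Mul(Rational(1, 9), 4) = Rational(4, 9) ≈ 0.44444)
Function('Y')(p) = Mul(2, Pow(p, 3)) (Function('Y')(p) = Mul(Pow(p, 2), Mul(2, p)) = Mul(2, Pow(p, 3)))
Function('j')(k) = k
g = Rational(26, 27) (g = Mul(Rational(4, 9), Add(2, Pow(6, -1))) = Mul(Rational(4, 9), Add(2, Rational(1, 6))) = Mul(Rational(4, 9), Rational(13, 6)) = Rational(26, 27) ≈ 0.96296)
Mul(Function('j')(Function('Y')(6)), g) = Mul(Mul(2, Pow(6, 3)), Rational(26, 27)) = Mul(Mul(2, 216), Rational(26, 27)) = Mul(432, Rational(26, 27)) = 416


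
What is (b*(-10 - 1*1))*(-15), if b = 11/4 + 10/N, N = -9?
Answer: 3245/12 ≈ 270.42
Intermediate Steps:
b = 59/36 (b = 11/4 + 10/(-9) = 11*(¼) + 10*(-⅑) = 11/4 - 10/9 = 59/36 ≈ 1.6389)
(b*(-10 - 1*1))*(-15) = (59*(-10 - 1*1)/36)*(-15) = (59*(-10 - 1)/36)*(-15) = ((59/36)*(-11))*(-15) = -649/36*(-15) = 3245/12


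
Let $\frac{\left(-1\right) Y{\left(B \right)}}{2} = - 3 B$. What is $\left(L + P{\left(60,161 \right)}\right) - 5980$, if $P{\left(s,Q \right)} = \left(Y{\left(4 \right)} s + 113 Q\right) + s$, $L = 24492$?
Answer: $38205$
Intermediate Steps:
$Y{\left(B \right)} = 6 B$ ($Y{\left(B \right)} = - 2 \left(- 3 B\right) = 6 B$)
$P{\left(s,Q \right)} = 25 s + 113 Q$ ($P{\left(s,Q \right)} = \left(6 \cdot 4 s + 113 Q\right) + s = \left(24 s + 113 Q\right) + s = 25 s + 113 Q$)
$\left(L + P{\left(60,161 \right)}\right) - 5980 = \left(24492 + \left(25 \cdot 60 + 113 \cdot 161\right)\right) - 5980 = \left(24492 + \left(1500 + 18193\right)\right) - 5980 = \left(24492 + 19693\right) - 5980 = 44185 - 5980 = 38205$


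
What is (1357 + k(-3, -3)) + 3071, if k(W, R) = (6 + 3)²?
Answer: 4509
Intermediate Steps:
k(W, R) = 81 (k(W, R) = 9² = 81)
(1357 + k(-3, -3)) + 3071 = (1357 + 81) + 3071 = 1438 + 3071 = 4509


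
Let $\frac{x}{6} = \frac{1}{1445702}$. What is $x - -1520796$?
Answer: $\frac{1099308909399}{722851} \approx 1.5208 \cdot 10^{6}$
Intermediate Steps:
$x = \frac{3}{722851}$ ($x = \frac{6}{1445702} = 6 \cdot \frac{1}{1445702} = \frac{3}{722851} \approx 4.1502 \cdot 10^{-6}$)
$x - -1520796 = \frac{3}{722851} - -1520796 = \frac{3}{722851} + 1520796 = \frac{1099308909399}{722851}$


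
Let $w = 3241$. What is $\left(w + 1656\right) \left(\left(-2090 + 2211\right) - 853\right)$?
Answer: $-3584604$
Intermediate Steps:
$\left(w + 1656\right) \left(\left(-2090 + 2211\right) - 853\right) = \left(3241 + 1656\right) \left(\left(-2090 + 2211\right) - 853\right) = 4897 \left(121 - 853\right) = 4897 \left(-732\right) = -3584604$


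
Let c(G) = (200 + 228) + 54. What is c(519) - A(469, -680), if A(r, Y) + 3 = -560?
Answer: 1045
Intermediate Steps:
A(r, Y) = -563 (A(r, Y) = -3 - 560 = -563)
c(G) = 482 (c(G) = 428 + 54 = 482)
c(519) - A(469, -680) = 482 - 1*(-563) = 482 + 563 = 1045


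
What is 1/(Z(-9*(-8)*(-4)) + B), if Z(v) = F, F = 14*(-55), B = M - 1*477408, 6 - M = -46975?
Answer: -1/431197 ≈ -2.3191e-6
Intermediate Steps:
M = 46981 (M = 6 - 1*(-46975) = 6 + 46975 = 46981)
B = -430427 (B = 46981 - 1*477408 = 46981 - 477408 = -430427)
F = -770
Z(v) = -770
1/(Z(-9*(-8)*(-4)) + B) = 1/(-770 - 430427) = 1/(-431197) = -1/431197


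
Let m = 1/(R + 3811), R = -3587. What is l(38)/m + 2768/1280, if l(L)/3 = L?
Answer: 2043053/80 ≈ 25538.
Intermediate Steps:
l(L) = 3*L
m = 1/224 (m = 1/(-3587 + 3811) = 1/224 ≈ 0.0044643)
l(38)/m + 2768/1280 = (3*38)/(1/224) + 2768/1280 = 114*224 + 2768*(1/1280) = 25536 + 173/80 = 2043053/80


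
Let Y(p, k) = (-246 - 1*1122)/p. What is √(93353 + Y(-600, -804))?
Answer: √2333882/5 ≈ 305.54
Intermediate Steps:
Y(p, k) = -1368/p (Y(p, k) = (-246 - 1122)/p = -1368/p)
√(93353 + Y(-600, -804)) = √(93353 - 1368/(-600)) = √(93353 - 1368*(-1/600)) = √(93353 + 57/25) = √(2333882/25) = √2333882/5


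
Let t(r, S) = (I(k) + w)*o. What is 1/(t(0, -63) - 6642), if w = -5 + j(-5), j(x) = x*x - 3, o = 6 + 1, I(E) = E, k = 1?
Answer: -1/6516 ≈ -0.00015347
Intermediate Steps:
o = 7
j(x) = -3 + x² (j(x) = x² - 3 = -3 + x²)
w = 17 (w = -5 + (-3 + (-5)²) = -5 + (-3 + 25) = -5 + 22 = 17)
t(r, S) = 126 (t(r, S) = (1 + 17)*7 = 18*7 = 126)
1/(t(0, -63) - 6642) = 1/(126 - 6642) = 1/(-6516) = -1/6516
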